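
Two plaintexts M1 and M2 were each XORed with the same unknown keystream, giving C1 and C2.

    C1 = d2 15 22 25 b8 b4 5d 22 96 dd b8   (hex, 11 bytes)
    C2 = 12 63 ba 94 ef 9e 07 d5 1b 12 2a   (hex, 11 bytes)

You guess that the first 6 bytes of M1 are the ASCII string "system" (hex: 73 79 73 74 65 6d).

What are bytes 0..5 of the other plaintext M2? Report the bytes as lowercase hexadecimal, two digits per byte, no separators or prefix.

b30febc53247

First, C1 ⊕ C2 = (M1 ⊕ K) ⊕ (M2 ⊕ K) = M1 ⊕ M2, so the key drops out. Then M2 = (M1 ⊕ M2) ⊕ M1 over the first 6 bytes.
byte 0: (d2 ^ 12) ^ 73 = c0 ^ 73 = b3
byte 1: (15 ^ 63) ^ 79 = 76 ^ 79 = 0f
byte 2: (22 ^ ba) ^ 73 = 98 ^ 73 = eb
byte 3: (25 ^ 94) ^ 74 = b1 ^ 74 = c5
byte 4: (b8 ^ ef) ^ 65 = 57 ^ 65 = 32
byte 5: (b4 ^ 9e) ^ 6d = 2a ^ 6d = 47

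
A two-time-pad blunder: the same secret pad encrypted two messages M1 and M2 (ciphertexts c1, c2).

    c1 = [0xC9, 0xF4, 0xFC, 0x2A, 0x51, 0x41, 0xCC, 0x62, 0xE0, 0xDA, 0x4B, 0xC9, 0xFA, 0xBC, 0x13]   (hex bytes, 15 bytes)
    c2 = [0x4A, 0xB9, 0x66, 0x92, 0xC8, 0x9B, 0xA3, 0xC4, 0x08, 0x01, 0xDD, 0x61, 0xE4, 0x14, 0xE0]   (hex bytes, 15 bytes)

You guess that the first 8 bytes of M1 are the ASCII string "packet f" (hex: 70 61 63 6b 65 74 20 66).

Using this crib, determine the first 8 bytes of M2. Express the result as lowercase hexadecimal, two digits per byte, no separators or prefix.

f32cf9d3fcae4fc0

First, c1 ⊕ c2 = (M1 ⊕ K) ⊕ (M2 ⊕ K) = M1 ⊕ M2, so the key drops out. Then M2 = (M1 ⊕ M2) ⊕ M1 over the first 8 bytes.
byte 0: (c9 xor 4a) xor 70 = 83 xor 70 = f3
byte 1: (f4 xor b9) xor 61 = 4d xor 61 = 2c
byte 2: (fc xor 66) xor 63 = 9a xor 63 = f9
byte 3: (2a xor 92) xor 6b = b8 xor 6b = d3
byte 4: (51 xor c8) xor 65 = 99 xor 65 = fc
byte 5: (41 xor 9b) xor 74 = da xor 74 = ae
byte 6: (cc xor a3) xor 20 = 6f xor 20 = 4f
byte 7: (62 xor c4) xor 66 = a6 xor 66 = c0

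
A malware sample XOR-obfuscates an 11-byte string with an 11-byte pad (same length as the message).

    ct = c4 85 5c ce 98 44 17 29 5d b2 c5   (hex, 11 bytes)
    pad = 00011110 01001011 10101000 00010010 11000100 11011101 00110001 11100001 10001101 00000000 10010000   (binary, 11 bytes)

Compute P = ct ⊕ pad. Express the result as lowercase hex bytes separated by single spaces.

c4 ^ 1e = da
85 ^ 4b = ce
5c ^ a8 = f4
ce ^ 12 = dc
98 ^ c4 = 5c
44 ^ dd = 99
17 ^ 31 = 26
29 ^ e1 = c8
5d ^ 8d = d0
b2 ^ 00 = b2
c5 ^ 90 = 55

da ce f4 dc 5c 99 26 c8 d0 b2 55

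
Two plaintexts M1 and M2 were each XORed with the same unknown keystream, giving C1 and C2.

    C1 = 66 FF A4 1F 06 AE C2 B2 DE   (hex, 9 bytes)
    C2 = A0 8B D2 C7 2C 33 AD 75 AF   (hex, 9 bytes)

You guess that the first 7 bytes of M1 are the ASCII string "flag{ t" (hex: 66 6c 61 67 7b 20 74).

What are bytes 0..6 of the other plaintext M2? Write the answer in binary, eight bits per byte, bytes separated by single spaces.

10100000 00011000 00010111 10111111 01010001 10111101 00011011

First, C1 ⊕ C2 = (M1 ⊕ K) ⊕ (M2 ⊕ K) = M1 ⊕ M2, so the key drops out. Then M2 = (M1 ⊕ M2) ⊕ M1 over the first 7 bytes.
byte 0: (66 ⊕ a0) ⊕ 66 = c6 ⊕ 66 = a0
byte 1: (ff ⊕ 8b) ⊕ 6c = 74 ⊕ 6c = 18
byte 2: (a4 ⊕ d2) ⊕ 61 = 76 ⊕ 61 = 17
byte 3: (1f ⊕ c7) ⊕ 67 = d8 ⊕ 67 = bf
byte 4: (06 ⊕ 2c) ⊕ 7b = 2a ⊕ 7b = 51
byte 5: (ae ⊕ 33) ⊕ 20 = 9d ⊕ 20 = bd
byte 6: (c2 ⊕ ad) ⊕ 74 = 6f ⊕ 74 = 1b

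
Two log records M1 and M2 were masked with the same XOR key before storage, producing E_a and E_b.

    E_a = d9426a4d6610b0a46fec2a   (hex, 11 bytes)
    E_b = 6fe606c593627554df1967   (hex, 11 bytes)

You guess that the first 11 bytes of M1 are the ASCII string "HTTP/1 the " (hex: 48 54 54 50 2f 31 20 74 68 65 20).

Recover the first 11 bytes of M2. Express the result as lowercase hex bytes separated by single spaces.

First, E_a ⊕ E_b = (M1 ⊕ K) ⊕ (M2 ⊕ K) = M1 ⊕ M2, so the key drops out. Then M2 = (M1 ⊕ M2) ⊕ M1 over the first 11 bytes.
byte 0: (d9 xor 6f) xor 48 = b6 xor 48 = fe
byte 1: (42 xor e6) xor 54 = a4 xor 54 = f0
byte 2: (6a xor 06) xor 54 = 6c xor 54 = 38
byte 3: (4d xor c5) xor 50 = 88 xor 50 = d8
byte 4: (66 xor 93) xor 2f = f5 xor 2f = da
byte 5: (10 xor 62) xor 31 = 72 xor 31 = 43
byte 6: (b0 xor 75) xor 20 = c5 xor 20 = e5
byte 7: (a4 xor 54) xor 74 = f0 xor 74 = 84
byte 8: (6f xor df) xor 68 = b0 xor 68 = d8
byte 9: (ec xor 19) xor 65 = f5 xor 65 = 90
byte 10: (2a xor 67) xor 20 = 4d xor 20 = 6d

fe f0 38 d8 da 43 e5 84 d8 90 6d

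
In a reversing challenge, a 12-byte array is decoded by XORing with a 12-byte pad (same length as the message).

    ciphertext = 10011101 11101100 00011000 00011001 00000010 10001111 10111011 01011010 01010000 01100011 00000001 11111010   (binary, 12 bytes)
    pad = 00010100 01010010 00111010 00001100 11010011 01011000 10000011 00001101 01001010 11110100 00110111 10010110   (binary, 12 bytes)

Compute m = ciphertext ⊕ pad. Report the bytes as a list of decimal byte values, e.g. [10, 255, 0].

[137, 190, 34, 21, 209, 215, 56, 87, 26, 151, 54, 108]

9d xor 14 = 89
ec xor 52 = be
18 xor 3a = 22
19 xor 0c = 15
02 xor d3 = d1
8f xor 58 = d7
bb xor 83 = 38
5a xor 0d = 57
50 xor 4a = 1a
63 xor f4 = 97
01 xor 37 = 36
fa xor 96 = 6c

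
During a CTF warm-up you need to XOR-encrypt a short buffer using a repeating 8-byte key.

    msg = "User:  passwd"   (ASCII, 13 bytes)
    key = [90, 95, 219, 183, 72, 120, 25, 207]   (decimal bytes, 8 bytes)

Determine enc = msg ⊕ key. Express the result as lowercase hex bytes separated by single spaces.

0f 2c be c5 72 58 39 bf 3b 2c a8 c0 2c

The 8-byte key repeats, so the effective keystream is 5a 5f db b7 48 78 19 cf 5a 5f db b7 48.
byte 0:  85 XOR  90 =  15
byte 1: 115 XOR  95 =  44
byte 2: 101 XOR 219 = 190
byte 3: 114 XOR 183 = 197
byte 4:  58 XOR  72 = 114
byte 5:  32 XOR 120 =  88
byte 6:  32 XOR  25 =  57
byte 7: 112 XOR 207 = 191
byte 8:  97 XOR  90 =  59
byte 9: 115 XOR  95 =  44
byte 10: 115 XOR 219 = 168
byte 11: 119 XOR 183 = 192
byte 12: 100 XOR  72 =  44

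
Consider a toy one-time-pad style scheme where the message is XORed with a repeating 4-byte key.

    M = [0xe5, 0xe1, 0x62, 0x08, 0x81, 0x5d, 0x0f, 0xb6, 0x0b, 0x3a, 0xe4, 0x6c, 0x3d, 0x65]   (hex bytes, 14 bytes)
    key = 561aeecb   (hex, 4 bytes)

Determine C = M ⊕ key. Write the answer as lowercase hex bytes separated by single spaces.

b3 fb 8c c3 d7 47 e1 7d 5d 20 0a a7 6b 7f

The 4-byte key repeats, so the effective keystream is 56 1a ee cb 56 1a ee cb 56 1a ee cb 56 1a.
byte 0: e5 xor 56 = b3
byte 1: e1 xor 1a = fb
byte 2: 62 xor ee = 8c
byte 3: 08 xor cb = c3
byte 4: 81 xor 56 = d7
byte 5: 5d xor 1a = 47
byte 6: 0f xor ee = e1
byte 7: b6 xor cb = 7d
byte 8: 0b xor 56 = 5d
byte 9: 3a xor 1a = 20
byte 10: e4 xor ee = 0a
byte 11: 6c xor cb = a7
byte 12: 3d xor 56 = 6b
byte 13: 65 xor 1a = 7f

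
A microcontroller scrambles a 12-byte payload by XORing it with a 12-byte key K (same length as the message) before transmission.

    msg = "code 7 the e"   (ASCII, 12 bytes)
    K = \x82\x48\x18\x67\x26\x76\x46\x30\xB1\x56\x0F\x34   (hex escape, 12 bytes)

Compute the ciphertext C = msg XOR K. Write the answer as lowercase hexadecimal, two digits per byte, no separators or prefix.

byte 0: 63 xor 82 = e1
byte 1: 6f xor 48 = 27
byte 2: 64 xor 18 = 7c
byte 3: 65 xor 67 = 02
byte 4: 20 xor 26 = 06
byte 5: 37 xor 76 = 41
byte 6: 20 xor 46 = 66
byte 7: 74 xor 30 = 44
byte 8: 68 xor b1 = d9
byte 9: 65 xor 56 = 33
byte 10: 20 xor 0f = 2f
byte 11: 65 xor 34 = 51

e1277c0206416644d9332f51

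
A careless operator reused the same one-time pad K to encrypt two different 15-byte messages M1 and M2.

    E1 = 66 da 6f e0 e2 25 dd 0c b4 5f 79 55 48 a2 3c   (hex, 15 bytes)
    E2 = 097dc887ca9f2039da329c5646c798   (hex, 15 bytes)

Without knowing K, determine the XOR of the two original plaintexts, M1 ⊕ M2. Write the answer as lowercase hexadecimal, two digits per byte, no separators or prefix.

6fa7a76728bafd356e6de5030e65a4

E1 ⊕ E2 = (M1 ⊕ K) ⊕ (M2 ⊕ K) = M1 ⊕ M2 — the shared key cancels under XOR.
66 ^ 09 = 6f
da ^ 7d = a7
6f ^ c8 = a7
e0 ^ 87 = 67
e2 ^ ca = 28
25 ^ 9f = ba
dd ^ 20 = fd
0c ^ 39 = 35
b4 ^ da = 6e
5f ^ 32 = 6d
79 ^ 9c = e5
55 ^ 56 = 03
48 ^ 46 = 0e
a2 ^ c7 = 65
3c ^ 98 = a4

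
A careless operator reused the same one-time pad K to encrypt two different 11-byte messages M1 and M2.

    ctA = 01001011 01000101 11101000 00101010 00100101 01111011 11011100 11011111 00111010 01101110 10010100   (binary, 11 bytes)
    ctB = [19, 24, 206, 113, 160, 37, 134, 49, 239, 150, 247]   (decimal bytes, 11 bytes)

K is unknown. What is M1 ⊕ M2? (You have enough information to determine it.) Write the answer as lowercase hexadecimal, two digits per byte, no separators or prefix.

ctA ⊕ ctB = (M1 ⊕ K) ⊕ (M2 ⊕ K) = M1 ⊕ M2 — the shared key cancels under XOR.
01001011 ⊕ 00010011 = 01011000
01000101 ⊕ 00011000 = 01011101
11101000 ⊕ 11001110 = 00100110
00101010 ⊕ 01110001 = 01011011
00100101 ⊕ 10100000 = 10000101
01111011 ⊕ 00100101 = 01011110
11011100 ⊕ 10000110 = 01011010
11011111 ⊕ 00110001 = 11101110
00111010 ⊕ 11101111 = 11010101
01101110 ⊕ 10010110 = 11111000
10010100 ⊕ 11110111 = 01100011

585d265b855e5aeed5f863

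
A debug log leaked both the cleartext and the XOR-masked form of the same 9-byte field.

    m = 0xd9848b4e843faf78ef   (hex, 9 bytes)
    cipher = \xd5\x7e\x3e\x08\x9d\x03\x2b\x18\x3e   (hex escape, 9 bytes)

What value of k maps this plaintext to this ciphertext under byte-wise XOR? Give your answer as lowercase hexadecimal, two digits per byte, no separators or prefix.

0cfab546193c8460d1

Since cipher = m ⊕ k, XORing both sides with m gives k = m ⊕ cipher.
byte 0: d9 ^ d5 = 0c
byte 1: 84 ^ 7e = fa
byte 2: 8b ^ 3e = b5
byte 3: 4e ^ 08 = 46
byte 4: 84 ^ 9d = 19
byte 5: 3f ^ 03 = 3c
byte 6: af ^ 2b = 84
byte 7: 78 ^ 18 = 60
byte 8: ef ^ 3e = d1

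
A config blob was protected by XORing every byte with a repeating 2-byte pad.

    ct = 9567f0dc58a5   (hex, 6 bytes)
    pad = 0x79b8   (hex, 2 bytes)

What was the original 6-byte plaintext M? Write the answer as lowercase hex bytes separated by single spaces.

ec df 89 64 21 1d

The 2-byte key repeats, so the effective keystream is 79 b8 79 b8 79 b8.
byte 0: 95 ^ 79 = ec
byte 1: 67 ^ b8 = df
byte 2: f0 ^ 79 = 89
byte 3: dc ^ b8 = 64
byte 4: 58 ^ 79 = 21
byte 5: a5 ^ b8 = 1d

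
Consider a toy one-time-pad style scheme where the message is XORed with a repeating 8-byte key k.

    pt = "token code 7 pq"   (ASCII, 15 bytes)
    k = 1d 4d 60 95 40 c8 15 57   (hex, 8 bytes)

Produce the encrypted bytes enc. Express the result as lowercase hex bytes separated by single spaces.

69 22 0b f0 2e e8 76 38 79 28 40 a2 60 b8 64

The 8-byte key repeats, so the effective keystream is 1d 4d 60 95 40 c8 15 57 1d 4d 60 95 40 c8 15.
byte 0: 74 xor 1d = 69
byte 1: 6f xor 4d = 22
byte 2: 6b xor 60 = 0b
byte 3: 65 xor 95 = f0
byte 4: 6e xor 40 = 2e
byte 5: 20 xor c8 = e8
byte 6: 63 xor 15 = 76
byte 7: 6f xor 57 = 38
byte 8: 64 xor 1d = 79
byte 9: 65 xor 4d = 28
byte 10: 20 xor 60 = 40
byte 11: 37 xor 95 = a2
byte 12: 20 xor 40 = 60
byte 13: 70 xor c8 = b8
byte 14: 71 xor 15 = 64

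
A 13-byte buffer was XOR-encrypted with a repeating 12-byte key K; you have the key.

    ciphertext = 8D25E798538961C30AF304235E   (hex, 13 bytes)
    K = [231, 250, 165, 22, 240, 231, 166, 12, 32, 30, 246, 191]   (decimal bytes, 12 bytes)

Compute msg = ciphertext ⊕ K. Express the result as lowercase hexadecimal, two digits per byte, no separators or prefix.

The 12-byte key repeats, so the effective keystream is e7 fa a5 16 f0 e7 a6 0c 20 1e f6 bf e7.
byte 0: 8d XOR e7 = 6a
byte 1: 25 XOR fa = df
byte 2: e7 XOR a5 = 42
byte 3: 98 XOR 16 = 8e
byte 4: 53 XOR f0 = a3
byte 5: 89 XOR e7 = 6e
byte 6: 61 XOR a6 = c7
byte 7: c3 XOR 0c = cf
byte 8: 0a XOR 20 = 2a
byte 9: f3 XOR 1e = ed
byte 10: 04 XOR f6 = f2
byte 11: 23 XOR bf = 9c
byte 12: 5e XOR e7 = b9

6adf428ea36ec7cf2aedf29cb9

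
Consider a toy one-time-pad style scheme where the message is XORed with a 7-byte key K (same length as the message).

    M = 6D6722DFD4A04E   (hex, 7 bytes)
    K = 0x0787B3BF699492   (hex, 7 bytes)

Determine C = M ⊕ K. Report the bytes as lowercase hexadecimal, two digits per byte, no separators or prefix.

6ae09160bd34dc

XOR is its own inverse, so applying the key byte-wise gives the result directly.
byte 0: 01101101 ⊕ 00000111 = 01101010
byte 1: 01100111 ⊕ 10000111 = 11100000
byte 2: 00100010 ⊕ 10110011 = 10010001
byte 3: 11011111 ⊕ 10111111 = 01100000
byte 4: 11010100 ⊕ 01101001 = 10111101
byte 5: 10100000 ⊕ 10010100 = 00110100
byte 6: 01001110 ⊕ 10010010 = 11011100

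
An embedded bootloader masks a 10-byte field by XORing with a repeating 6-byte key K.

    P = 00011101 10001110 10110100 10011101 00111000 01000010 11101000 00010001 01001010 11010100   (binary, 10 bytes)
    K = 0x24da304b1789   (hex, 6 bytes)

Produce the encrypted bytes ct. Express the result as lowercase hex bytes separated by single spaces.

39 54 84 d6 2f cb cc cb 7a 9f

The 6-byte key repeats, so the effective keystream is 24 da 30 4b 17 89 24 da 30 4b.
byte 0:  29 xor  36 =  57
byte 1: 142 xor 218 =  84
byte 2: 180 xor  48 = 132
byte 3: 157 xor  75 = 214
byte 4:  56 xor  23 =  47
byte 5:  66 xor 137 = 203
byte 6: 232 xor  36 = 204
byte 7:  17 xor 218 = 203
byte 8:  74 xor  48 = 122
byte 9: 212 xor  75 = 159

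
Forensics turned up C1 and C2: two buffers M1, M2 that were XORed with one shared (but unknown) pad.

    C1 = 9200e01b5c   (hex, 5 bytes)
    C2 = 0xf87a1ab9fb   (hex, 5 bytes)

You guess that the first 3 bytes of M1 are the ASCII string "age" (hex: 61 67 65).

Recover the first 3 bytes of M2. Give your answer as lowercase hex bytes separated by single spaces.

0b 1d 9f

First, C1 ⊕ C2 = (M1 ⊕ K) ⊕ (M2 ⊕ K) = M1 ⊕ M2, so the key drops out. Then M2 = (M1 ⊕ M2) ⊕ M1 over the first 3 bytes.
byte 0: (92 ⊕ f8) ⊕ 61 = 6a ⊕ 61 = 0b
byte 1: (00 ⊕ 7a) ⊕ 67 = 7a ⊕ 67 = 1d
byte 2: (e0 ⊕ 1a) ⊕ 65 = fa ⊕ 65 = 9f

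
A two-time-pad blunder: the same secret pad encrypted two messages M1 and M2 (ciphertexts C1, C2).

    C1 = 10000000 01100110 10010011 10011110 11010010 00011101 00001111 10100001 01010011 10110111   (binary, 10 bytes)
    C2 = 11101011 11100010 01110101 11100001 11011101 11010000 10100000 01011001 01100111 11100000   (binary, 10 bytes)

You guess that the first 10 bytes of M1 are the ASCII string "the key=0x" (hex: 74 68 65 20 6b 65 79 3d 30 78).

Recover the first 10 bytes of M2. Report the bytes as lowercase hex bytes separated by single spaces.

1f ec 83 5f 64 a8 d6 c5 04 2f

First, C1 ⊕ C2 = (M1 ⊕ K) ⊕ (M2 ⊕ K) = M1 ⊕ M2, so the key drops out. Then M2 = (M1 ⊕ M2) ⊕ M1 over the first 10 bytes.
byte 0: (80 XOR eb) XOR 74 = 6b XOR 74 = 1f
byte 1: (66 XOR e2) XOR 68 = 84 XOR 68 = ec
byte 2: (93 XOR 75) XOR 65 = e6 XOR 65 = 83
byte 3: (9e XOR e1) XOR 20 = 7f XOR 20 = 5f
byte 4: (d2 XOR dd) XOR 6b = 0f XOR 6b = 64
byte 5: (1d XOR d0) XOR 65 = cd XOR 65 = a8
byte 6: (0f XOR a0) XOR 79 = af XOR 79 = d6
byte 7: (a1 XOR 59) XOR 3d = f8 XOR 3d = c5
byte 8: (53 XOR 67) XOR 30 = 34 XOR 30 = 04
byte 9: (b7 XOR e0) XOR 78 = 57 XOR 78 = 2f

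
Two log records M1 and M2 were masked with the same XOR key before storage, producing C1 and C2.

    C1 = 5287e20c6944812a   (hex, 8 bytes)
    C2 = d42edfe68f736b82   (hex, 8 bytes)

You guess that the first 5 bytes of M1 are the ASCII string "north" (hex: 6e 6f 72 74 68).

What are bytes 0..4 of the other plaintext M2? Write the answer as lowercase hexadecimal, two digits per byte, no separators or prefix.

e8c64f9e8e

First, C1 ⊕ C2 = (M1 ⊕ K) ⊕ (M2 ⊕ K) = M1 ⊕ M2, so the key drops out. Then M2 = (M1 ⊕ M2) ⊕ M1 over the first 5 bytes.
byte 0: (52 xor d4) xor 6e = 86 xor 6e = e8
byte 1: (87 xor 2e) xor 6f = a9 xor 6f = c6
byte 2: (e2 xor df) xor 72 = 3d xor 72 = 4f
byte 3: (0c xor e6) xor 74 = ea xor 74 = 9e
byte 4: (69 xor 8f) xor 68 = e6 xor 68 = 8e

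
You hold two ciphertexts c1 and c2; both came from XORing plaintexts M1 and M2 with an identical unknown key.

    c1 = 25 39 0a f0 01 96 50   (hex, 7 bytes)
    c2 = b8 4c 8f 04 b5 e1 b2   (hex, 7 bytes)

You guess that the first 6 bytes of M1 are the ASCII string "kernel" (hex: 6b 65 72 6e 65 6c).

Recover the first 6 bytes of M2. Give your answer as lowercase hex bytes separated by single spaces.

First, c1 ⊕ c2 = (M1 ⊕ K) ⊕ (M2 ⊕ K) = M1 ⊕ M2, so the key drops out. Then M2 = (M1 ⊕ M2) ⊕ M1 over the first 6 bytes.
byte 0: (25 xor b8) xor 6b = 9d xor 6b = f6
byte 1: (39 xor 4c) xor 65 = 75 xor 65 = 10
byte 2: (0a xor 8f) xor 72 = 85 xor 72 = f7
byte 3: (f0 xor 04) xor 6e = f4 xor 6e = 9a
byte 4: (01 xor b5) xor 65 = b4 xor 65 = d1
byte 5: (96 xor e1) xor 6c = 77 xor 6c = 1b

f6 10 f7 9a d1 1b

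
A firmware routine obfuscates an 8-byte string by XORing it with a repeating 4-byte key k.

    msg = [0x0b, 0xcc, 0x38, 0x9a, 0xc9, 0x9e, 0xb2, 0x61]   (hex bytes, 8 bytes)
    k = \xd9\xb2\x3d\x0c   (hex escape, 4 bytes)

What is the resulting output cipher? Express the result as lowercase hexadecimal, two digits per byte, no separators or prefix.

d27e0596102c8f6d

The 4-byte key repeats, so the effective keystream is d9 b2 3d 0c d9 b2 3d 0c.
byte 0: 0b xor d9 = d2
byte 1: cc xor b2 = 7e
byte 2: 38 xor 3d = 05
byte 3: 9a xor 0c = 96
byte 4: c9 xor d9 = 10
byte 5: 9e xor b2 = 2c
byte 6: b2 xor 3d = 8f
byte 7: 61 xor 0c = 6d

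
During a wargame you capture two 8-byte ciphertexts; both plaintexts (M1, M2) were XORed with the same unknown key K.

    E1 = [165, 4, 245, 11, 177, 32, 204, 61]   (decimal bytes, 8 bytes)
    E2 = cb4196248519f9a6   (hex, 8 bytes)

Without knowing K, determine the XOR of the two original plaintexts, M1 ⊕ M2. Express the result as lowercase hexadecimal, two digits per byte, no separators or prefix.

6e45632f3439359b

E1 ⊕ E2 = (M1 ⊕ K) ⊕ (M2 ⊕ K) = M1 ⊕ M2 — the shared key cancels under XOR.
165 XOR 203 = 110
  4 XOR  65 =  69
245 XOR 150 =  99
 11 XOR  36 =  47
177 XOR 133 =  52
 32 XOR  25 =  57
204 XOR 249 =  53
 61 XOR 166 = 155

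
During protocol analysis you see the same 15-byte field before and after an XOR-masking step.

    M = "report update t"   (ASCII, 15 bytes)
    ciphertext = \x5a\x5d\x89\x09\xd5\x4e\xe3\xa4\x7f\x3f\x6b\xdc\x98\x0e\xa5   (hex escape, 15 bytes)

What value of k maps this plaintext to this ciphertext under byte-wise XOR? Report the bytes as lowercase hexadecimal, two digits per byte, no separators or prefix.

2838f966a73ac3d10f5b0aa8fd2ed1

Since ciphertext = M ⊕ k, XORing both sides with M gives k = M ⊕ ciphertext.
72 xor 5a = 28
65 xor 5d = 38
70 xor 89 = f9
6f xor 09 = 66
72 xor d5 = a7
74 xor 4e = 3a
20 xor e3 = c3
75 xor a4 = d1
70 xor 7f = 0f
64 xor 3f = 5b
61 xor 6b = 0a
74 xor dc = a8
65 xor 98 = fd
20 xor 0e = 2e
74 xor a5 = d1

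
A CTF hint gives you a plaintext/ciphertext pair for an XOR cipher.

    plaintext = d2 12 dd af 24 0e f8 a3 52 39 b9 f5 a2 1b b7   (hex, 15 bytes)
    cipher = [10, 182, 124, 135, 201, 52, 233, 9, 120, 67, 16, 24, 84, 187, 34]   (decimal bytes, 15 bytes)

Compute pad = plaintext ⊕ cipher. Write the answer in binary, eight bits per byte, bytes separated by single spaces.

11011000 10100100 10100001 00101000 11101101 00111010 00010001 10101010 00101010 01111010 10101001 11101101 11110110 10100000 10010101

Since cipher = plaintext ⊕ pad, XORing both sides with plaintext gives pad = plaintext ⊕ cipher.
d2 xor 0a = d8
12 xor b6 = a4
dd xor 7c = a1
af xor 87 = 28
24 xor c9 = ed
0e xor 34 = 3a
f8 xor e9 = 11
a3 xor 09 = aa
52 xor 78 = 2a
39 xor 43 = 7a
b9 xor 10 = a9
f5 xor 18 = ed
a2 xor 54 = f6
1b xor bb = a0
b7 xor 22 = 95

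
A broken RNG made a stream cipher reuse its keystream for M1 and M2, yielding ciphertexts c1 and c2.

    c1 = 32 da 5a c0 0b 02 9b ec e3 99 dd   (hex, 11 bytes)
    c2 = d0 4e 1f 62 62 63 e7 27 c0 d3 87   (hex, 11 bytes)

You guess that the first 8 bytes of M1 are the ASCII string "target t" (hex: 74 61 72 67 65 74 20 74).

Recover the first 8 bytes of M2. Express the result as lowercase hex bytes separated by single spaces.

96 f5 37 c5 0c 15 5c bf

First, c1 ⊕ c2 = (M1 ⊕ K) ⊕ (M2 ⊕ K) = M1 ⊕ M2, so the key drops out. Then M2 = (M1 ⊕ M2) ⊕ M1 over the first 8 bytes.
byte 0: (32 ⊕ d0) ⊕ 74 = e2 ⊕ 74 = 96
byte 1: (da ⊕ 4e) ⊕ 61 = 94 ⊕ 61 = f5
byte 2: (5a ⊕ 1f) ⊕ 72 = 45 ⊕ 72 = 37
byte 3: (c0 ⊕ 62) ⊕ 67 = a2 ⊕ 67 = c5
byte 4: (0b ⊕ 62) ⊕ 65 = 69 ⊕ 65 = 0c
byte 5: (02 ⊕ 63) ⊕ 74 = 61 ⊕ 74 = 15
byte 6: (9b ⊕ e7) ⊕ 20 = 7c ⊕ 20 = 5c
byte 7: (ec ⊕ 27) ⊕ 74 = cb ⊕ 74 = bf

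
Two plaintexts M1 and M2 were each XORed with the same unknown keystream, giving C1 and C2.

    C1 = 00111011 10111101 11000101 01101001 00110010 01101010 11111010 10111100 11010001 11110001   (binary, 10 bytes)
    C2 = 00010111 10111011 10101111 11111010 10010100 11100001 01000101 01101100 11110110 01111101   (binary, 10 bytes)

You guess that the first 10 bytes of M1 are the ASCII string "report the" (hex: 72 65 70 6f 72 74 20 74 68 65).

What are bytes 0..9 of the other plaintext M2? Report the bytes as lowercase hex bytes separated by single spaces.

First, C1 ⊕ C2 = (M1 ⊕ K) ⊕ (M2 ⊕ K) = M1 ⊕ M2, so the key drops out. Then M2 = (M1 ⊕ M2) ⊕ M1 over the first 10 bytes.
byte 0: (3b xor 17) xor 72 = 2c xor 72 = 5e
byte 1: (bd xor bb) xor 65 = 06 xor 65 = 63
byte 2: (c5 xor af) xor 70 = 6a xor 70 = 1a
byte 3: (69 xor fa) xor 6f = 93 xor 6f = fc
byte 4: (32 xor 94) xor 72 = a6 xor 72 = d4
byte 5: (6a xor e1) xor 74 = 8b xor 74 = ff
byte 6: (fa xor 45) xor 20 = bf xor 20 = 9f
byte 7: (bc xor 6c) xor 74 = d0 xor 74 = a4
byte 8: (d1 xor f6) xor 68 = 27 xor 68 = 4f
byte 9: (f1 xor 7d) xor 65 = 8c xor 65 = e9

5e 63 1a fc d4 ff 9f a4 4f e9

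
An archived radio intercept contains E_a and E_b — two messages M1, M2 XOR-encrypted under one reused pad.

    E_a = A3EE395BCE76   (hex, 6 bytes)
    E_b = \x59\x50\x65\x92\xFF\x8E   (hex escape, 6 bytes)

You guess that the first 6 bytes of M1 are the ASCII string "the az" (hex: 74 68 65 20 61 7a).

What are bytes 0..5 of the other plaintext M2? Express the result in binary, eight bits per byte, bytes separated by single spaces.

First, E_a ⊕ E_b = (M1 ⊕ K) ⊕ (M2 ⊕ K) = M1 ⊕ M2, so the key drops out. Then M2 = (M1 ⊕ M2) ⊕ M1 over the first 6 bytes.
byte 0: (a3 ⊕ 59) ⊕ 74 = fa ⊕ 74 = 8e
byte 1: (ee ⊕ 50) ⊕ 68 = be ⊕ 68 = d6
byte 2: (39 ⊕ 65) ⊕ 65 = 5c ⊕ 65 = 39
byte 3: (5b ⊕ 92) ⊕ 20 = c9 ⊕ 20 = e9
byte 4: (ce ⊕ ff) ⊕ 61 = 31 ⊕ 61 = 50
byte 5: (76 ⊕ 8e) ⊕ 7a = f8 ⊕ 7a = 82

10001110 11010110 00111001 11101001 01010000 10000010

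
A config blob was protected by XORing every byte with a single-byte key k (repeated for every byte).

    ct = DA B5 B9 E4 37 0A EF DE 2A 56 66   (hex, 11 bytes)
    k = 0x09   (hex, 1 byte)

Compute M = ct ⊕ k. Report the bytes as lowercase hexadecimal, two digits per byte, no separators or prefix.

d3bcb0ed3e03e6d7235f6f

The 1-byte key repeats, so the effective keystream is 09 09 09 09 09 09 09 09 09 09 09.
byte 0: da ^ 09 = d3
byte 1: b5 ^ 09 = bc
byte 2: b9 ^ 09 = b0
byte 3: e4 ^ 09 = ed
byte 4: 37 ^ 09 = 3e
byte 5: 0a ^ 09 = 03
byte 6: ef ^ 09 = e6
byte 7: de ^ 09 = d7
byte 8: 2a ^ 09 = 23
byte 9: 56 ^ 09 = 5f
byte 10: 66 ^ 09 = 6f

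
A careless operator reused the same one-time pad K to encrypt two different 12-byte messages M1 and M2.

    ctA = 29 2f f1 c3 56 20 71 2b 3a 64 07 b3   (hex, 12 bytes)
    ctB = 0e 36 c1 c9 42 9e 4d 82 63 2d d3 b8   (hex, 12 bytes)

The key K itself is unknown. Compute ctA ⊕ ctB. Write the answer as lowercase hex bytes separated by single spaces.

ctA ⊕ ctB = (M1 ⊕ K) ⊕ (M2 ⊕ K) = M1 ⊕ M2 — the shared key cancels under XOR.
 41 xor  14 =  39
 47 xor  54 =  25
241 xor 193 =  48
195 xor 201 =  10
 86 xor  66 =  20
 32 xor 158 = 190
113 xor  77 =  60
 43 xor 130 = 169
 58 xor  99 =  89
100 xor  45 =  73
  7 xor 211 = 212
179 xor 184 =  11

27 19 30 0a 14 be 3c a9 59 49 d4 0b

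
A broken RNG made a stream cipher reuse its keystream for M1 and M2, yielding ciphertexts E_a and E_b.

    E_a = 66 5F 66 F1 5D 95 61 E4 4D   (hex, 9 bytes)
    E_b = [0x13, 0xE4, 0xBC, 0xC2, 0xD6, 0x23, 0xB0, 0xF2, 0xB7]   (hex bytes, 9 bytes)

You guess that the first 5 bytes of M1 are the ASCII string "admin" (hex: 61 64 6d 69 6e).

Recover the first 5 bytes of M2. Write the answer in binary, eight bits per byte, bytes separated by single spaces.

00010100 11011111 10110111 01011010 11100101

First, E_a ⊕ E_b = (M1 ⊕ K) ⊕ (M2 ⊕ K) = M1 ⊕ M2, so the key drops out. Then M2 = (M1 ⊕ M2) ⊕ M1 over the first 5 bytes.
byte 0: (66 XOR 13) XOR 61 = 75 XOR 61 = 14
byte 1: (5f XOR e4) XOR 64 = bb XOR 64 = df
byte 2: (66 XOR bc) XOR 6d = da XOR 6d = b7
byte 3: (f1 XOR c2) XOR 69 = 33 XOR 69 = 5a
byte 4: (5d XOR d6) XOR 6e = 8b XOR 6e = e5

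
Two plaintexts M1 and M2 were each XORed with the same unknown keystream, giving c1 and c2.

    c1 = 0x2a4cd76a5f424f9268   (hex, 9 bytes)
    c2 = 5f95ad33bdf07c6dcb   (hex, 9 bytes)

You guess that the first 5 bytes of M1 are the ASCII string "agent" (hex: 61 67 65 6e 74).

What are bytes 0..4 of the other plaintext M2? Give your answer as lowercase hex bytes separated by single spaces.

14 be 1f 37 96

First, c1 ⊕ c2 = (M1 ⊕ K) ⊕ (M2 ⊕ K) = M1 ⊕ M2, so the key drops out. Then M2 = (M1 ⊕ M2) ⊕ M1 over the first 5 bytes.
byte 0: (2a ^ 5f) ^ 61 = 75 ^ 61 = 14
byte 1: (4c ^ 95) ^ 67 = d9 ^ 67 = be
byte 2: (d7 ^ ad) ^ 65 = 7a ^ 65 = 1f
byte 3: (6a ^ 33) ^ 6e = 59 ^ 6e = 37
byte 4: (5f ^ bd) ^ 74 = e2 ^ 74 = 96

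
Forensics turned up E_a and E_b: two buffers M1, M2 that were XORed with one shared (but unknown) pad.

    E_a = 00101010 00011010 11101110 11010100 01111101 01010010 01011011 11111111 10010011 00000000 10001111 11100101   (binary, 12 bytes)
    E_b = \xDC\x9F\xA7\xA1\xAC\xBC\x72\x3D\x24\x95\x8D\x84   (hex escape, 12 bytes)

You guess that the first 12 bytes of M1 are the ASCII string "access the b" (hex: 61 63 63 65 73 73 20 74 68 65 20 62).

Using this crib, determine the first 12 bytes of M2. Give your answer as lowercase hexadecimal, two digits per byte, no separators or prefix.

97e62a10a29d09b6dff02203

First, E_a ⊕ E_b = (M1 ⊕ K) ⊕ (M2 ⊕ K) = M1 ⊕ M2, so the key drops out. Then M2 = (M1 ⊕ M2) ⊕ M1 over the first 12 bytes.
byte 0: (2a ⊕ dc) ⊕ 61 = f6 ⊕ 61 = 97
byte 1: (1a ⊕ 9f) ⊕ 63 = 85 ⊕ 63 = e6
byte 2: (ee ⊕ a7) ⊕ 63 = 49 ⊕ 63 = 2a
byte 3: (d4 ⊕ a1) ⊕ 65 = 75 ⊕ 65 = 10
byte 4: (7d ⊕ ac) ⊕ 73 = d1 ⊕ 73 = a2
byte 5: (52 ⊕ bc) ⊕ 73 = ee ⊕ 73 = 9d
byte 6: (5b ⊕ 72) ⊕ 20 = 29 ⊕ 20 = 09
byte 7: (ff ⊕ 3d) ⊕ 74 = c2 ⊕ 74 = b6
byte 8: (93 ⊕ 24) ⊕ 68 = b7 ⊕ 68 = df
byte 9: (00 ⊕ 95) ⊕ 65 = 95 ⊕ 65 = f0
byte 10: (8f ⊕ 8d) ⊕ 20 = 02 ⊕ 20 = 22
byte 11: (e5 ⊕ 84) ⊕ 62 = 61 ⊕ 62 = 03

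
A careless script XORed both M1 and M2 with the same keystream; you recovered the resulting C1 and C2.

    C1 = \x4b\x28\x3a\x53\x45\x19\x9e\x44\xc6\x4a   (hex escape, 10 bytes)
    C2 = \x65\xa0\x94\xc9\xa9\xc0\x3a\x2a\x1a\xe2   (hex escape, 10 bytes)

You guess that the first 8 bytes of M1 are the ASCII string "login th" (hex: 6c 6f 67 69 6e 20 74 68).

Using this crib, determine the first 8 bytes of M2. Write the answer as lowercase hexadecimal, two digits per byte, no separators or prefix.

42e7c9f382f9d006

First, C1 ⊕ C2 = (M1 ⊕ K) ⊕ (M2 ⊕ K) = M1 ⊕ M2, so the key drops out. Then M2 = (M1 ⊕ M2) ⊕ M1 over the first 8 bytes.
byte 0: (4b ⊕ 65) ⊕ 6c = 2e ⊕ 6c = 42
byte 1: (28 ⊕ a0) ⊕ 6f = 88 ⊕ 6f = e7
byte 2: (3a ⊕ 94) ⊕ 67 = ae ⊕ 67 = c9
byte 3: (53 ⊕ c9) ⊕ 69 = 9a ⊕ 69 = f3
byte 4: (45 ⊕ a9) ⊕ 6e = ec ⊕ 6e = 82
byte 5: (19 ⊕ c0) ⊕ 20 = d9 ⊕ 20 = f9
byte 6: (9e ⊕ 3a) ⊕ 74 = a4 ⊕ 74 = d0
byte 7: (44 ⊕ 2a) ⊕ 68 = 6e ⊕ 68 = 06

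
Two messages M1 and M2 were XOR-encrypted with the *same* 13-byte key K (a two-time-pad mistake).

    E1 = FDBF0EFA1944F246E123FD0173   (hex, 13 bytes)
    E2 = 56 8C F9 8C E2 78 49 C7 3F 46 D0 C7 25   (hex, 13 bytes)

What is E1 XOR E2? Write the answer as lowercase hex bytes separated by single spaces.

E1 ⊕ E2 = (M1 ⊕ K) ⊕ (M2 ⊕ K) = M1 ⊕ M2 — the shared key cancels under XOR.
fd ⊕ 56 = ab
bf ⊕ 8c = 33
0e ⊕ f9 = f7
fa ⊕ 8c = 76
19 ⊕ e2 = fb
44 ⊕ 78 = 3c
f2 ⊕ 49 = bb
46 ⊕ c7 = 81
e1 ⊕ 3f = de
23 ⊕ 46 = 65
fd ⊕ d0 = 2d
01 ⊕ c7 = c6
73 ⊕ 25 = 56

ab 33 f7 76 fb 3c bb 81 de 65 2d c6 56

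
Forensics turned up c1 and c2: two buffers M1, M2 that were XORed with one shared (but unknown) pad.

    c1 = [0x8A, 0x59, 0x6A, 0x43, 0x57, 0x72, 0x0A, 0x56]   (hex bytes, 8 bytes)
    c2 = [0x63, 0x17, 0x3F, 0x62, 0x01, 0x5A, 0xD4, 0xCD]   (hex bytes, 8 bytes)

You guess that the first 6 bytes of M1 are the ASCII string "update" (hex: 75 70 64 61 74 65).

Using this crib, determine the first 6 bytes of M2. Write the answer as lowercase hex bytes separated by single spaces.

9c 3e 31 40 22 4d

First, c1 ⊕ c2 = (M1 ⊕ K) ⊕ (M2 ⊕ K) = M1 ⊕ M2, so the key drops out. Then M2 = (M1 ⊕ M2) ⊕ M1 over the first 6 bytes.
byte 0: (8a ^ 63) ^ 75 = e9 ^ 75 = 9c
byte 1: (59 ^ 17) ^ 70 = 4e ^ 70 = 3e
byte 2: (6a ^ 3f) ^ 64 = 55 ^ 64 = 31
byte 3: (43 ^ 62) ^ 61 = 21 ^ 61 = 40
byte 4: (57 ^ 01) ^ 74 = 56 ^ 74 = 22
byte 5: (72 ^ 5a) ^ 65 = 28 ^ 65 = 4d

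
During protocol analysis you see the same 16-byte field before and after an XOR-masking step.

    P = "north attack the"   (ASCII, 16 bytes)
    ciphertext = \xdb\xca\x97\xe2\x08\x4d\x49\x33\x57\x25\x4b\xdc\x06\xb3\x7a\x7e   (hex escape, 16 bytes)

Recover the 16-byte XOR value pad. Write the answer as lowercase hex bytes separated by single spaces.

b5 a5 e5 96 60 6d 28 47 23 44 28 b7 26 c7 12 1b

Since ciphertext = P ⊕ pad, XORing both sides with P gives pad = P ⊕ ciphertext.
byte 0: 01101110 xor 11011011 = 10110101
byte 1: 01101111 xor 11001010 = 10100101
byte 2: 01110010 xor 10010111 = 11100101
byte 3: 01110100 xor 11100010 = 10010110
byte 4: 01101000 xor 00001000 = 01100000
byte 5: 00100000 xor 01001101 = 01101101
byte 6: 01100001 xor 01001001 = 00101000
byte 7: 01110100 xor 00110011 = 01000111
byte 8: 01110100 xor 01010111 = 00100011
byte 9: 01100001 xor 00100101 = 01000100
byte 10: 01100011 xor 01001011 = 00101000
byte 11: 01101011 xor 11011100 = 10110111
byte 12: 00100000 xor 00000110 = 00100110
byte 13: 01110100 xor 10110011 = 11000111
byte 14: 01101000 xor 01111010 = 00010010
byte 15: 01100101 xor 01111110 = 00011011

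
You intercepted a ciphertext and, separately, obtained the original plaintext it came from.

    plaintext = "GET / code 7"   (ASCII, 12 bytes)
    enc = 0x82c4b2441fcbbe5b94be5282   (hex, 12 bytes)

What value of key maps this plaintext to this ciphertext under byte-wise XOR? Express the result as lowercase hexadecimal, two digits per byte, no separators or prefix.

Since enc = plaintext ⊕ key, XORing both sides with plaintext gives key = plaintext ⊕ enc.
byte 0: 01000111 ⊕ 10000010 = 11000101
byte 1: 01000101 ⊕ 11000100 = 10000001
byte 2: 01010100 ⊕ 10110010 = 11100110
byte 3: 00100000 ⊕ 01000100 = 01100100
byte 4: 00101111 ⊕ 00011111 = 00110000
byte 5: 00100000 ⊕ 11001011 = 11101011
byte 6: 01100011 ⊕ 10111110 = 11011101
byte 7: 01101111 ⊕ 01011011 = 00110100
byte 8: 01100100 ⊕ 10010100 = 11110000
byte 9: 01100101 ⊕ 10111110 = 11011011
byte 10: 00100000 ⊕ 01010010 = 01110010
byte 11: 00110111 ⊕ 10000010 = 10110101

c581e66430ebdd34f0db72b5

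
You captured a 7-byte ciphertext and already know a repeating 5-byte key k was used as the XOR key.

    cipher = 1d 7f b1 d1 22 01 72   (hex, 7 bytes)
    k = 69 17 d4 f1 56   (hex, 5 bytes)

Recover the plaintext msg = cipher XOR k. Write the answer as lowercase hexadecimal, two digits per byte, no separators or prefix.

The 5-byte key repeats, so the effective keystream is 69 17 d4 f1 56 69 17.
byte 0: 1d xor 69 = 74
byte 1: 7f xor 17 = 68
byte 2: b1 xor d4 = 65
byte 3: d1 xor f1 = 20
byte 4: 22 xor 56 = 74
byte 5: 01 xor 69 = 68
byte 6: 72 xor 17 = 65

74686520746865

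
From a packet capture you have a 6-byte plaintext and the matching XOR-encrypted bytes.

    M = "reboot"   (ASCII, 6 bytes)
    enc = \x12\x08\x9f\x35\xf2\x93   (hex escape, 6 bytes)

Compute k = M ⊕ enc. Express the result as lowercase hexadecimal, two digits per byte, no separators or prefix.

606dfd5a9de7

Since enc = M ⊕ k, XORing both sides with M gives k = M ⊕ enc.
72 XOR 12 = 60
65 XOR 08 = 6d
62 XOR 9f = fd
6f XOR 35 = 5a
6f XOR f2 = 9d
74 XOR 93 = e7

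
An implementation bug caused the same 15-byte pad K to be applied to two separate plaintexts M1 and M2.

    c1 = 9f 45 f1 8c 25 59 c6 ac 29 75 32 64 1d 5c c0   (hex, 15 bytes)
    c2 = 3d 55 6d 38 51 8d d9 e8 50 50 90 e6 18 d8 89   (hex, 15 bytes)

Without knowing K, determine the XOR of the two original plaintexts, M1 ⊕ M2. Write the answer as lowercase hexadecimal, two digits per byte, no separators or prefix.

a2109cb474d41f447925a282058449

c1 ⊕ c2 = (M1 ⊕ K) ⊕ (M2 ⊕ K) = M1 ⊕ M2 — the shared key cancels under XOR.
10011111 XOR 00111101 = 10100010
01000101 XOR 01010101 = 00010000
11110001 XOR 01101101 = 10011100
10001100 XOR 00111000 = 10110100
00100101 XOR 01010001 = 01110100
01011001 XOR 10001101 = 11010100
11000110 XOR 11011001 = 00011111
10101100 XOR 11101000 = 01000100
00101001 XOR 01010000 = 01111001
01110101 XOR 01010000 = 00100101
00110010 XOR 10010000 = 10100010
01100100 XOR 11100110 = 10000010
00011101 XOR 00011000 = 00000101
01011100 XOR 11011000 = 10000100
11000000 XOR 10001001 = 01001001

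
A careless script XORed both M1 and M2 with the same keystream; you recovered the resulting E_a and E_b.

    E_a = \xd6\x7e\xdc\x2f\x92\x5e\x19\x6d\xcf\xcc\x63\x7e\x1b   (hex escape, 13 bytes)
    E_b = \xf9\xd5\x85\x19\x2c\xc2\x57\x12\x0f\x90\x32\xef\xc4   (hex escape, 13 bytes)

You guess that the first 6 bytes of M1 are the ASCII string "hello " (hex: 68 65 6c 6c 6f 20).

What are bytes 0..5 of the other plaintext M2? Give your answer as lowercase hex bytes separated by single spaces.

First, E_a ⊕ E_b = (M1 ⊕ K) ⊕ (M2 ⊕ K) = M1 ⊕ M2, so the key drops out. Then M2 = (M1 ⊕ M2) ⊕ M1 over the first 6 bytes.
byte 0: (d6 ^ f9) ^ 68 = 2f ^ 68 = 47
byte 1: (7e ^ d5) ^ 65 = ab ^ 65 = ce
byte 2: (dc ^ 85) ^ 6c = 59 ^ 6c = 35
byte 3: (2f ^ 19) ^ 6c = 36 ^ 6c = 5a
byte 4: (92 ^ 2c) ^ 6f = be ^ 6f = d1
byte 5: (5e ^ c2) ^ 20 = 9c ^ 20 = bc

47 ce 35 5a d1 bc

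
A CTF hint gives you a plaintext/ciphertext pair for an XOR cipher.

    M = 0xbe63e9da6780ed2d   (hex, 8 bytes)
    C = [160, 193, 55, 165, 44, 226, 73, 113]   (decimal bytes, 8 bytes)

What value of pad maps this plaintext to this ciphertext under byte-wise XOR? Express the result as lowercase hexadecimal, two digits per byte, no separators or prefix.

1ea2de7f4b62a45c

Since C = M ⊕ pad, XORing both sides with M gives pad = M ⊕ C.
byte 0: be xor a0 = 1e
byte 1: 63 xor c1 = a2
byte 2: e9 xor 37 = de
byte 3: da xor a5 = 7f
byte 4: 67 xor 2c = 4b
byte 5: 80 xor e2 = 62
byte 6: ed xor 49 = a4
byte 7: 2d xor 71 = 5c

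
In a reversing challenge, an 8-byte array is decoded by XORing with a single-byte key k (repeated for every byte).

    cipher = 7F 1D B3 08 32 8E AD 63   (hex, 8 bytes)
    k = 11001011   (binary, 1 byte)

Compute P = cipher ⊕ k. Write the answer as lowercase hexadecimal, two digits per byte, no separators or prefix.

The 1-byte key repeats, so the effective keystream is cb cb cb cb cb cb cb cb.
byte 0: 01111111 ⊕ 11001011 = 10110100
byte 1: 00011101 ⊕ 11001011 = 11010110
byte 2: 10110011 ⊕ 11001011 = 01111000
byte 3: 00001000 ⊕ 11001011 = 11000011
byte 4: 00110010 ⊕ 11001011 = 11111001
byte 5: 10001110 ⊕ 11001011 = 01000101
byte 6: 10101101 ⊕ 11001011 = 01100110
byte 7: 01100011 ⊕ 11001011 = 10101000

b4d678c3f94566a8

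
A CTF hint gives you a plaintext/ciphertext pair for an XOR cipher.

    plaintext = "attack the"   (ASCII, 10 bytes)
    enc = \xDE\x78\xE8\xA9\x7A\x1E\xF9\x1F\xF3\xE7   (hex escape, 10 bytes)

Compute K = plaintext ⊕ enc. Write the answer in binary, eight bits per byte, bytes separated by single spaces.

10111111 00001100 10011100 11001000 00011001 01110101 11011001 01101011 10011011 10000010

Since enc = plaintext ⊕ K, XORing both sides with plaintext gives K = plaintext ⊕ enc.
61 XOR de = bf
74 XOR 78 = 0c
74 XOR e8 = 9c
61 XOR a9 = c8
63 XOR 7a = 19
6b XOR 1e = 75
20 XOR f9 = d9
74 XOR 1f = 6b
68 XOR f3 = 9b
65 XOR e7 = 82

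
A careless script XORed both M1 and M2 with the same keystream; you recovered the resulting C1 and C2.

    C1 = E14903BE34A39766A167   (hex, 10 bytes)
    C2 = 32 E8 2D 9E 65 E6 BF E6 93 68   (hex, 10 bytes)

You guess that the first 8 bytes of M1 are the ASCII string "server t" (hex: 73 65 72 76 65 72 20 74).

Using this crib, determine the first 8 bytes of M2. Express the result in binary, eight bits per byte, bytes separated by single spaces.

First, C1 ⊕ C2 = (M1 ⊕ K) ⊕ (M2 ⊕ K) = M1 ⊕ M2, so the key drops out. Then M2 = (M1 ⊕ M2) ⊕ M1 over the first 8 bytes.
byte 0: (e1 ⊕ 32) ⊕ 73 = d3 ⊕ 73 = a0
byte 1: (49 ⊕ e8) ⊕ 65 = a1 ⊕ 65 = c4
byte 2: (03 ⊕ 2d) ⊕ 72 = 2e ⊕ 72 = 5c
byte 3: (be ⊕ 9e) ⊕ 76 = 20 ⊕ 76 = 56
byte 4: (34 ⊕ 65) ⊕ 65 = 51 ⊕ 65 = 34
byte 5: (a3 ⊕ e6) ⊕ 72 = 45 ⊕ 72 = 37
byte 6: (97 ⊕ bf) ⊕ 20 = 28 ⊕ 20 = 08
byte 7: (66 ⊕ e6) ⊕ 74 = 80 ⊕ 74 = f4

10100000 11000100 01011100 01010110 00110100 00110111 00001000 11110100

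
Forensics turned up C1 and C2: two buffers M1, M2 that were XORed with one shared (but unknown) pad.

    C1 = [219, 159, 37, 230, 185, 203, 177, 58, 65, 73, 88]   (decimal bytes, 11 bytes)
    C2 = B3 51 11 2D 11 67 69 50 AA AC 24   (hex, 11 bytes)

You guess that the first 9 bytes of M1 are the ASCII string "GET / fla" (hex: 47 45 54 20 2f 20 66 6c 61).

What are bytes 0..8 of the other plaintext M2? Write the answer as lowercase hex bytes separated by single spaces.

2f 8b 60 eb 87 8c be 06 8a

First, C1 ⊕ C2 = (M1 ⊕ K) ⊕ (M2 ⊕ K) = M1 ⊕ M2, so the key drops out. Then M2 = (M1 ⊕ M2) ⊕ M1 over the first 9 bytes.
byte 0: (db ⊕ b3) ⊕ 47 = 68 ⊕ 47 = 2f
byte 1: (9f ⊕ 51) ⊕ 45 = ce ⊕ 45 = 8b
byte 2: (25 ⊕ 11) ⊕ 54 = 34 ⊕ 54 = 60
byte 3: (e6 ⊕ 2d) ⊕ 20 = cb ⊕ 20 = eb
byte 4: (b9 ⊕ 11) ⊕ 2f = a8 ⊕ 2f = 87
byte 5: (cb ⊕ 67) ⊕ 20 = ac ⊕ 20 = 8c
byte 6: (b1 ⊕ 69) ⊕ 66 = d8 ⊕ 66 = be
byte 7: (3a ⊕ 50) ⊕ 6c = 6a ⊕ 6c = 06
byte 8: (41 ⊕ aa) ⊕ 61 = eb ⊕ 61 = 8a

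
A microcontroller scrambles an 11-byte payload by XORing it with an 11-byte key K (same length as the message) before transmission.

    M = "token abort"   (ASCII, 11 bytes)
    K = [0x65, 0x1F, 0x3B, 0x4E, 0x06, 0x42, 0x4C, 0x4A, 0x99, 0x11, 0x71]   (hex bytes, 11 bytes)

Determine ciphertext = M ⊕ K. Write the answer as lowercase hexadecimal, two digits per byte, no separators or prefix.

1170502b68622d28f66305

116 xor 101 =  17
111 xor  31 = 112
107 xor  59 =  80
101 xor  78 =  43
110 xor   6 = 104
 32 xor  66 =  98
 97 xor  76 =  45
 98 xor  74 =  40
111 xor 153 = 246
114 xor  17 =  99
116 xor 113 =   5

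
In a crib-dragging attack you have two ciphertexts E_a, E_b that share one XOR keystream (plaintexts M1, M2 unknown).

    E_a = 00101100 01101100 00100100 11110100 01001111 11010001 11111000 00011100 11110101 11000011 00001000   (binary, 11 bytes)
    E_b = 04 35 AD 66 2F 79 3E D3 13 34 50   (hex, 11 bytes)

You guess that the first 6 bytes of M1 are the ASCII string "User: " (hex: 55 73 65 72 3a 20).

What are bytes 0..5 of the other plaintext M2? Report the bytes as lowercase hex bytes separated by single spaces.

First, E_a ⊕ E_b = (M1 ⊕ K) ⊕ (M2 ⊕ K) = M1 ⊕ M2, so the key drops out. Then M2 = (M1 ⊕ M2) ⊕ M1 over the first 6 bytes.
byte 0: (2c XOR 04) XOR 55 = 28 XOR 55 = 7d
byte 1: (6c XOR 35) XOR 73 = 59 XOR 73 = 2a
byte 2: (24 XOR ad) XOR 65 = 89 XOR 65 = ec
byte 3: (f4 XOR 66) XOR 72 = 92 XOR 72 = e0
byte 4: (4f XOR 2f) XOR 3a = 60 XOR 3a = 5a
byte 5: (d1 XOR 79) XOR 20 = a8 XOR 20 = 88

7d 2a ec e0 5a 88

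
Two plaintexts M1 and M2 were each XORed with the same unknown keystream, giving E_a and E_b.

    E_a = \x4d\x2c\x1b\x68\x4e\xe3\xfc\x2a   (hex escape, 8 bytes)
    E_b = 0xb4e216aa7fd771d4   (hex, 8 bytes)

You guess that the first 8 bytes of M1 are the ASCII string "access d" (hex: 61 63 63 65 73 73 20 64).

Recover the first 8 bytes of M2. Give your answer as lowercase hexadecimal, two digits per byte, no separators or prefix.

98ad6ea74247ad9a

First, E_a ⊕ E_b = (M1 ⊕ K) ⊕ (M2 ⊕ K) = M1 ⊕ M2, so the key drops out. Then M2 = (M1 ⊕ M2) ⊕ M1 over the first 8 bytes.
byte 0: (4d XOR b4) XOR 61 = f9 XOR 61 = 98
byte 1: (2c XOR e2) XOR 63 = ce XOR 63 = ad
byte 2: (1b XOR 16) XOR 63 = 0d XOR 63 = 6e
byte 3: (68 XOR aa) XOR 65 = c2 XOR 65 = a7
byte 4: (4e XOR 7f) XOR 73 = 31 XOR 73 = 42
byte 5: (e3 XOR d7) XOR 73 = 34 XOR 73 = 47
byte 6: (fc XOR 71) XOR 20 = 8d XOR 20 = ad
byte 7: (2a XOR d4) XOR 64 = fe XOR 64 = 9a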